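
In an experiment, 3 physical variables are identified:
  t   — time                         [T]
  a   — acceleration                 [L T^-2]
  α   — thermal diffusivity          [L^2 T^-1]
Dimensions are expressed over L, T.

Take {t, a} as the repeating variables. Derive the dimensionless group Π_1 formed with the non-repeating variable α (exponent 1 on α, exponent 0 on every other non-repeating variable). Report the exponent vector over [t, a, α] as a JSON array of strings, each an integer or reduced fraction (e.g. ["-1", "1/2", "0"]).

Exponent matrix [L,T] × [t,a,α]:
  L: [ 0  1  2]
  T: [ 1 -2 -1]
Row reduction gives pivot columns t,a; rank = 2
Repeat: t,a; free: α
RREF:
  r0: [   1    0    3]
  r1: [   0    1    2]
Fix exponent of α at 1; solve each RREF row for its pivot's exponent:
  r0: exp(t) + (3)·1 = 0 ⇒ exp(t) = -3
  r1: exp(a) + (2)·1 = 0 ⇒ exp(a) = -2
Π_1 = t^-3 · a^-2 · α

["-3", "-2", "1"]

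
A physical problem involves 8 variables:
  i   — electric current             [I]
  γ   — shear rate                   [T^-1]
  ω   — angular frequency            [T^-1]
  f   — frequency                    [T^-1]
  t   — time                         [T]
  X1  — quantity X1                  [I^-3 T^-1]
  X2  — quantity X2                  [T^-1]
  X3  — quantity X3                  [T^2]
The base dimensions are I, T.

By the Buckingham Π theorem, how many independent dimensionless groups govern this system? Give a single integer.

6

Exponent matrix [I,T] × [i,γ,ω,f,t,X1,X2,X3]:
  I: [ 1  0  0  0  0 -3  0  0]
  T: [ 0 -1 -1 -1  1 -1 -1  2]
Echelon form has 2 nonzero rows (pivots: i,γ)
8 vars − rank 2 = 6 Π groups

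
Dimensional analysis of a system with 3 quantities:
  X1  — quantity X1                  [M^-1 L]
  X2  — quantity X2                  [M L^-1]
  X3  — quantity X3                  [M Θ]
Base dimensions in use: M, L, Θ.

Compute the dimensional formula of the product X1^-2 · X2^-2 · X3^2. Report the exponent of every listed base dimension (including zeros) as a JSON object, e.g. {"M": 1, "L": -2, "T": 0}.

{"M": 2, "L": 0, "Θ": 2}

Dimensional matrix (M×L×Θ by X1×X2×X3):
  M: [-1  1  1]
  L: [ 1 -1  0]
  Θ: [ 0  0  1]
  [M]: (-2)·-1+(-2)·1+(2)·1 = 2
  [L]: (-2)·1+(-2)·-1+(2)·0 = 0
  [Θ]: (-2)·0+(-2)·0+(2)·1 = 2
⇒ M^2 Θ^2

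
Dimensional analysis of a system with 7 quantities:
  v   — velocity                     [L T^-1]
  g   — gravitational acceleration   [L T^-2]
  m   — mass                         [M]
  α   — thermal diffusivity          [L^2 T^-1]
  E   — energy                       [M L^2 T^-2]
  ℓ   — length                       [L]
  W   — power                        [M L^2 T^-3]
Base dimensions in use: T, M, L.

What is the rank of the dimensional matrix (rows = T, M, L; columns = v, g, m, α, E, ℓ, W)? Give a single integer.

Exponent matrix [T,M,L] × [v,g,m,α,E,ℓ,W]:
  T: [-1 -2  0 -1 -2  0 -3]
  M: [ 0  0  1  0  1  0  1]
  L: [ 1  1  0  2  2  1  2]
Row reduction gives pivot columns v,g,m; rank = 3

3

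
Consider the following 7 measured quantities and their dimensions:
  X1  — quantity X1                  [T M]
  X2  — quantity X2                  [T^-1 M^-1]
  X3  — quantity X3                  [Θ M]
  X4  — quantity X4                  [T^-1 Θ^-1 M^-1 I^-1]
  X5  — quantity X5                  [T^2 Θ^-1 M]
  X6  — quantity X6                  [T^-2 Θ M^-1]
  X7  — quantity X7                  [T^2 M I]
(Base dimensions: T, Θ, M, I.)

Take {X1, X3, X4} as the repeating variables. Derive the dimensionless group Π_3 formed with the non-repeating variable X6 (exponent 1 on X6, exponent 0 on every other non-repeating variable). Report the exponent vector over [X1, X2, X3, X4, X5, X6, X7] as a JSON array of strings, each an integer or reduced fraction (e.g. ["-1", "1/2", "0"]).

Dimensional matrix (T×Θ×M×I by X1×X2×X3×X4×X5×X6×X7):
  T: [ 1 -1  0 -1  2 -2  2]
  Θ: [ 0  0  1 -1 -1  1  0]
  M: [ 1 -1  1 -1  1 -1  1]
  I: [ 0  0  0 -1  0  0  1]
Row reduction gives pivot columns X1,X3,X4; rank = 3
Repeat: X1,X3,X4; free: X2,X5,X6,X7
RREF:
  r0: [   1   -1    0    0    2   -2    1]
  r1: [   0    0    1    0   -1    1   -1]
  r2: [   0    0    0    1    0    0   -1]
  r3: [   0    0    0    0    0    0    0]
Fix exponent of X6 at 1, X2 at 0, X5 at 0, X7 at 0; solve each RREF row for its pivot's exponent:
  r0: exp(X1) + (-2)·1 = 0 ⇒ exp(X1) = 2
  r1: exp(X3) + (1)·1 = 0 ⇒ exp(X3) = -1
  r2: exp(X4) + (0)·1 = 0 ⇒ exp(X4) = 0
Π_3 = X1^2 · X3^-1 · X6

["2", "0", "-1", "0", "0", "1", "0"]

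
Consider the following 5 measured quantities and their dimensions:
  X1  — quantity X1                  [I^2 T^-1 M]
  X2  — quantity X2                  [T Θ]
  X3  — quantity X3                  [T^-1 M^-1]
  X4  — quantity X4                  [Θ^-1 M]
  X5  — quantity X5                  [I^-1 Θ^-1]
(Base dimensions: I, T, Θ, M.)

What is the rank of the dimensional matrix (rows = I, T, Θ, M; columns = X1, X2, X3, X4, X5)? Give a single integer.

3

Dimensional matrix (I×T×Θ×M by X1×X2×X3×X4×X5):
  I: [ 2  0  0  0 -1]
  T: [-1  1 -1  0  0]
  Θ: [ 0  1  0 -1 -1]
  M: [ 1  0 -1  1  0]
Echelon form has 3 nonzero rows (pivots: X1,X2,X3)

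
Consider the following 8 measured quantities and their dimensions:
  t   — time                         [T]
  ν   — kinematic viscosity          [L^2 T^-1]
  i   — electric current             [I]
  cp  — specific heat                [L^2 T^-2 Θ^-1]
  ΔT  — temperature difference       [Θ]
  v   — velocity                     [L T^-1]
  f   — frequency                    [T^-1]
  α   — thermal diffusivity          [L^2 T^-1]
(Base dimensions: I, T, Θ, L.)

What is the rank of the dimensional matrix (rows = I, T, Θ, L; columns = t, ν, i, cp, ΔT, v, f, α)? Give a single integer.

Dimensional matrix (I×T×Θ×L by t×ν×i×cp×ΔT×v×f×α):
  I: [ 0  0  1  0  0  0  0  0]
  T: [ 1 -1  0 -2  0 -1 -1 -1]
  Θ: [ 0  0  0 -1  1  0  0  0]
  L: [ 0  2  0  2  0  1  0  2]
Row reduction gives pivot columns t,ν,i,cp; rank = 4

4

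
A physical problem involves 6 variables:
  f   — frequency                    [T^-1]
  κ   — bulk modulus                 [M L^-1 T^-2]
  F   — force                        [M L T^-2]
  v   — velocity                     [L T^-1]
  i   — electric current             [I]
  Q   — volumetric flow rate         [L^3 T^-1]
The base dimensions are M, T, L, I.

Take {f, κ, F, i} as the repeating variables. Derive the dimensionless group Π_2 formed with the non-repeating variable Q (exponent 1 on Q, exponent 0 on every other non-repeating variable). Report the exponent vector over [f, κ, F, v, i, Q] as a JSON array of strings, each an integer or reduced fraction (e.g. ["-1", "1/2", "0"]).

Dimensional matrix (M×T×L×I by f×κ×F×v×i×Q):
  M: [ 0  1  1  0  0  0]
  T: [-1 -2 -2 -1  0 -1]
  L: [ 0 -1  1  1  0  3]
  I: [ 0  0  0  0  1  0]
Row reduction gives pivot columns f,κ,F,i; rank = 4
Pivot set = {f,κ,F,i}, free = {v,Q}
RREF:
  r0: [   1    0    0    1    0    1]
  r1: [   0    1    0 -1/2    0 -3/2]
  r2: [   0    0    1  1/2    0  3/2]
  r3: [   0    0    0    0    1    0]
Fix exponent of Q at 1, v at 0; solve each RREF row for its pivot's exponent:
  r0: exp(f) + (1)·1 = 0 ⇒ exp(f) = -1
  r1: exp(κ) + (-3/2)·1 = 0 ⇒ exp(κ) = 3/2
  r2: exp(F) + (3/2)·1 = 0 ⇒ exp(F) = -3/2
  r3: exp(i) + (0)·1 = 0 ⇒ exp(i) = 0
Π_2 = f^-1 · κ^(3/2) · F^(-3/2) · Q

["-1", "3/2", "-3/2", "0", "0", "1"]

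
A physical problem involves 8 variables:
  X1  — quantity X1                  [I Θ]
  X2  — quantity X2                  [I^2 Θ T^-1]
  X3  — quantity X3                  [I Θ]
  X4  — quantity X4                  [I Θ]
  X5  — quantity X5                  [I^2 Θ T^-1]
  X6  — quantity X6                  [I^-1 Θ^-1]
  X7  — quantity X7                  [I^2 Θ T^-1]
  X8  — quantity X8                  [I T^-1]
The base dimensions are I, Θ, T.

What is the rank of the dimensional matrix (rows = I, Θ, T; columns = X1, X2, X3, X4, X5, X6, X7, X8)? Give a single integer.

Write exponents as rows I,Θ,T / cols X1,X2,X3,X4,X5,X6,X7,X8:
  I: [ 1  2  1  1  2 -1  2  1]
  Θ: [ 1  1  1  1  1 -1  1  0]
  T: [ 0 -1  0  0 -1  0 -1 -1]
Row reduction gives pivot columns X1,X2; rank = 2

2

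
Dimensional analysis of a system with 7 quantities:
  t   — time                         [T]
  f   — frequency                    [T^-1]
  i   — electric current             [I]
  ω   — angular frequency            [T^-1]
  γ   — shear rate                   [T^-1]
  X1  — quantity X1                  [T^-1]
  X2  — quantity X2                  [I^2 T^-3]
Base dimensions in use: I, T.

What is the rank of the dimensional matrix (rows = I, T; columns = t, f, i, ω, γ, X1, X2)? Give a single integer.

2

Exponent matrix [I,T] × [t,f,i,ω,γ,X1,X2]:
  I: [ 0  0  1  0  0  0  2]
  T: [ 1 -1  0 -1 -1 -1 -3]
Echelon form has 2 nonzero rows (pivots: t,i)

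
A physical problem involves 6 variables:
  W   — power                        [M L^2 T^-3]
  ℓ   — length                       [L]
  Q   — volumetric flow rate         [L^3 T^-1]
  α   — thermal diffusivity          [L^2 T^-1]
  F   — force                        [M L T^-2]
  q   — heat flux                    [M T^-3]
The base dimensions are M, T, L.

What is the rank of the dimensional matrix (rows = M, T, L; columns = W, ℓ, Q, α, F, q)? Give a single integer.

Write exponents as rows M,T,L / cols W,ℓ,Q,α,F,q:
  M: [ 1  0  0  0  1  1]
  T: [-3  0 -1 -1 -2 -3]
  L: [ 2  1  3  2  1  0]
Echelon form has 3 nonzero rows (pivots: W,ℓ,Q)

3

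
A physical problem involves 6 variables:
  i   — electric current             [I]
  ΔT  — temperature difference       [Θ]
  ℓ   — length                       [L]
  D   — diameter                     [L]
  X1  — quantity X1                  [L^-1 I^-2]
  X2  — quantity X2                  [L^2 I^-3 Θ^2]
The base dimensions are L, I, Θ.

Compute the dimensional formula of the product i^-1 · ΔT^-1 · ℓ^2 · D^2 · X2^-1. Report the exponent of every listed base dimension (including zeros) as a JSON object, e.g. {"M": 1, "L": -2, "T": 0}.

Write exponents as rows L,I,Θ / cols i,ΔT,ℓ,D,X1,X2:
  L: [ 0  0  1  1 -1  2]
  I: [ 1  0  0  0 -2 -3]
  Θ: [ 0  1  0  0  0  2]
  [L]: (-1)·0+(-1)·0+(2)·1+(2)·1+(-1)·2 = 2
  [I]: (-1)·1+(-1)·0+(2)·0+(2)·0+(-1)·-3 = 2
  [Θ]: (-1)·0+(-1)·1+(2)·0+(2)·0+(-1)·2 = -3
⇒ L^2 I^2 Θ^-3

{"L": 2, "I": 2, "Θ": -3}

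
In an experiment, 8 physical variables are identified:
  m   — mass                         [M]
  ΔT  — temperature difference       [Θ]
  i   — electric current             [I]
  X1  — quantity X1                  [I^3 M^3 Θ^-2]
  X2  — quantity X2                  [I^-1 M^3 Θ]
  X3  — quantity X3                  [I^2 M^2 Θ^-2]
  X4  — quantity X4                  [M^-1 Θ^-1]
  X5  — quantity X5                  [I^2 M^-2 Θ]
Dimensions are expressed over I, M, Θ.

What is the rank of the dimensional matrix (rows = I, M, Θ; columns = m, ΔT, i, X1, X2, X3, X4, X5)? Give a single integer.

3

Exponent matrix [I,M,Θ] × [m,ΔT,i,X1,X2,X3,X4,X5]:
  I: [ 0  0  1  3 -1  2  0  2]
  M: [ 1  0  0  3  3  2 -1 -2]
  Θ: [ 0  1  0 -2  1 -2 -1  1]
Echelon form has 3 nonzero rows (pivots: m,ΔT,i)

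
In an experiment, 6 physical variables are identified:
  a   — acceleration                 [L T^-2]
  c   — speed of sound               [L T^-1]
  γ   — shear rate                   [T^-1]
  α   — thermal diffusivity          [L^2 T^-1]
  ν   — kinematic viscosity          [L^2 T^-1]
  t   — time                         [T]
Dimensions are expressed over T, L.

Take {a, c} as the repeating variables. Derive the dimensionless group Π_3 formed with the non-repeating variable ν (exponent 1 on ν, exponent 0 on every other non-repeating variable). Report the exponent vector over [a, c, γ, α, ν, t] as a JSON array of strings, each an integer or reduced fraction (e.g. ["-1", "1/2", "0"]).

["1", "-3", "0", "0", "1", "0"]

Exponent matrix [T,L] × [a,c,γ,α,ν,t]:
  T: [-2 -1 -1 -1 -1  1]
  L: [ 1  1  0  2  2  0]
Echelon form has 2 nonzero rows (pivots: a,c)
Repeat: a,c; free: γ,α,ν,t
RREF:
  r0: [   1    0    1   -1   -1   -1]
  r1: [   0    1   -1    3    3    1]
Fix exponent of ν at 1, γ at 0, α at 0, t at 0; solve each RREF row for its pivot's exponent:
  r0: exp(a) + (-1)·1 = 0 ⇒ exp(a) = 1
  r1: exp(c) + (3)·1 = 0 ⇒ exp(c) = -3
Π_3 = a · c^-3 · ν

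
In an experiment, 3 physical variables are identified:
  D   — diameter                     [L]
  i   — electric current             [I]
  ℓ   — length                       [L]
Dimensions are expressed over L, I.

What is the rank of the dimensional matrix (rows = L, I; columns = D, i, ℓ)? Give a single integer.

Write exponents as rows L,I / cols D,i,ℓ:
  L: [ 1  0  1]
  I: [ 0  1  0]
Echelon form has 2 nonzero rows (pivots: D,i)

2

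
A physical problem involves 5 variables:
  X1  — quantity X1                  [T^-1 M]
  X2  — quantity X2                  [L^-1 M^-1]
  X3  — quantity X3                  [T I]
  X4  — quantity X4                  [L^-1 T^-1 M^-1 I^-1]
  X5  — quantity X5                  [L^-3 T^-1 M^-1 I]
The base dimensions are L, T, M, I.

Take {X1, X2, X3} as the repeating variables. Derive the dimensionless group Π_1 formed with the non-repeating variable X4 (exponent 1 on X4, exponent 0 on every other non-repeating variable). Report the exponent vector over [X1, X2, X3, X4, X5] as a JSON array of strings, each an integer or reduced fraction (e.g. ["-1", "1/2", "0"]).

Dimensional matrix (L×T×M×I by X1×X2×X3×X4×X5):
  L: [ 0 -1  0 -1 -3]
  T: [-1  0  1 -1 -1]
  M: [ 1 -1  0 -1 -1]
  I: [ 0  0  1 -1  1]
Row reduction gives pivot columns X1,X2,X3; rank = 3
Pivot set = {X1,X2,X3}, free = {X4,X5}
RREF:
  r0: [   1    0    0    0    2]
  r1: [   0    1    0    1    3]
  r2: [   0    0    1   -1    1]
  r3: [   0    0    0    0    0]
Fix exponent of X4 at 1, X5 at 0; solve each RREF row for its pivot's exponent:
  r0: exp(X1) + (0)·1 = 0 ⇒ exp(X1) = 0
  r1: exp(X2) + (1)·1 = 0 ⇒ exp(X2) = -1
  r2: exp(X3) + (-1)·1 = 0 ⇒ exp(X3) = 1
Π_1 = X2^-1 · X3 · X4

["0", "-1", "1", "1", "0"]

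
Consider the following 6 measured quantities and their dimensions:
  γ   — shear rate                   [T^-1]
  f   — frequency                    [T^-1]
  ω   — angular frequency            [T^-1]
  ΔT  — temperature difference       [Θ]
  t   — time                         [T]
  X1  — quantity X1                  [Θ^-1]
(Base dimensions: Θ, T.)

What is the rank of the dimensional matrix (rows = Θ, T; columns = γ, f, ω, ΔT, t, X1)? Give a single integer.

Write exponents as rows Θ,T / cols γ,f,ω,ΔT,t,X1:
  Θ: [ 0  0  0  1  0 -1]
  T: [-1 -1 -1  0  1  0]
Row reduction gives pivot columns γ,ΔT; rank = 2

2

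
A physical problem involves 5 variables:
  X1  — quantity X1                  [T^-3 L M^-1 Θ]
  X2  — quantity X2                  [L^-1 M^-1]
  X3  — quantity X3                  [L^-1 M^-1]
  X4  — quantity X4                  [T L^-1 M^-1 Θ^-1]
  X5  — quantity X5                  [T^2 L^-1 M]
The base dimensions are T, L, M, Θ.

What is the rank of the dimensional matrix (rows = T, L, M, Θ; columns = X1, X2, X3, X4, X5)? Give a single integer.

Exponent matrix [T,L,M,Θ] × [X1,X2,X3,X4,X5]:
  T: [-3  0  0  1  2]
  L: [ 1 -1 -1 -1 -1]
  M: [-1 -1 -1 -1  1]
  Θ: [ 1  0  0 -1  0]
Echelon form has 3 nonzero rows (pivots: X1,X2,X4)

3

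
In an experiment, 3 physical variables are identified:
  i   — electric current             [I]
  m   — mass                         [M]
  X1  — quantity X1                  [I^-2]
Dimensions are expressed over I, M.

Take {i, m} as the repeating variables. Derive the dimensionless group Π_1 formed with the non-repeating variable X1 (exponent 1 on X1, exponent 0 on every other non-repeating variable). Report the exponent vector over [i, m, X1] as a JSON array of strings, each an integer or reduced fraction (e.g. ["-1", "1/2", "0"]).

["2", "0", "1"]

Write exponents as rows I,M / cols i,m,X1:
  I: [ 1  0 -2]
  M: [ 0  1  0]
RREF → pivots at {i,m} ⇒ r = 2
Pivot set = {i,m}, free = {X1}
RREF:
  r0: [   1    0   -2]
  r1: [   0    1    0]
Fix exponent of X1 at 1; solve each RREF row for its pivot's exponent:
  r0: exp(i) + (-2)·1 = 0 ⇒ exp(i) = 2
  r1: exp(m) + (0)·1 = 0 ⇒ exp(m) = 0
Π_1 = i^2 · X1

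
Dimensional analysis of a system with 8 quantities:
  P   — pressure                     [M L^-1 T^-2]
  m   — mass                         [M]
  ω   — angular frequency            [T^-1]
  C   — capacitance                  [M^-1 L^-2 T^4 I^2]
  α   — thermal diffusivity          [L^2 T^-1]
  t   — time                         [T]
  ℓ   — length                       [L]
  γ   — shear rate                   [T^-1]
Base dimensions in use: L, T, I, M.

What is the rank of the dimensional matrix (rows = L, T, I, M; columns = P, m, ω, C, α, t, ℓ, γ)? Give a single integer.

4

Write exponents as rows L,T,I,M / cols P,m,ω,C,α,t,ℓ,γ:
  L: [-1  0  0 -2  2  0  1  0]
  T: [-2  0 -1  4 -1  1  0 -1]
  I: [ 0  0  0  2  0  0  0  0]
  M: [ 1  1  0 -1  0  0  0  0]
RREF → pivots at {P,m,ω,C} ⇒ r = 4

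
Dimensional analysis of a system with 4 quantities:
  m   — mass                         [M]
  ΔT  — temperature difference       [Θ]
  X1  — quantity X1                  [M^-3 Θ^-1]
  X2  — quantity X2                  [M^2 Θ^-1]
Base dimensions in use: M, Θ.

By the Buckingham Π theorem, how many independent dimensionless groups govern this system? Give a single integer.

2

Dimensional matrix (M×Θ by m×ΔT×X1×X2):
  M: [ 1  0 -3  2]
  Θ: [ 0  1 -1 -1]
RREF → pivots at {m,ΔT} ⇒ r = 2
4 vars − rank 2 = 2 Π groups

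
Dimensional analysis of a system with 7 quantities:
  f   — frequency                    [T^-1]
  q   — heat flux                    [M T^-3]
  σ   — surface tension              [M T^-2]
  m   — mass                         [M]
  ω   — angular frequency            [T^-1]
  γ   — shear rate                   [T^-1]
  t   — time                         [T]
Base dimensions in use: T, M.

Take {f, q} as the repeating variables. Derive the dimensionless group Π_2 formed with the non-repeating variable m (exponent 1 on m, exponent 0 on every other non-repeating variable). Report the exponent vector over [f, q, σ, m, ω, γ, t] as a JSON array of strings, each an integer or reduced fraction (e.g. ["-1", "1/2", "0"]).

Write exponents as rows T,M / cols f,q,σ,m,ω,γ,t:
  T: [-1 -3 -2  0 -1 -1  1]
  M: [ 0  1  1  1  0  0  0]
RREF → pivots at {f,q} ⇒ r = 2
Pivot set = {f,q}, free = {σ,m,ω,γ,t}
RREF:
  r0: [   1    0   -1   -3    1    1   -1]
  r1: [   0    1    1    1    0    0    0]
Fix exponent of m at 1, σ at 0, ω at 0, γ at 0, t at 0; solve each RREF row for its pivot's exponent:
  r0: exp(f) + (-3)·1 = 0 ⇒ exp(f) = 3
  r1: exp(q) + (1)·1 = 0 ⇒ exp(q) = -1
Π_2 = f^3 · q^-1 · m

["3", "-1", "0", "1", "0", "0", "0"]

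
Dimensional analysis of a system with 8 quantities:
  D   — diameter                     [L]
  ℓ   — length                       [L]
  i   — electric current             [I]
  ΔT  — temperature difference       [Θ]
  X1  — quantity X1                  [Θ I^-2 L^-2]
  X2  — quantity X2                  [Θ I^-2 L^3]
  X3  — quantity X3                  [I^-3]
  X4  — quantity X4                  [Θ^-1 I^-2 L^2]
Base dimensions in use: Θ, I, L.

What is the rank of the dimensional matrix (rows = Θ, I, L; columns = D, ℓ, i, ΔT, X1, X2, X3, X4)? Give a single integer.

Write exponents as rows Θ,I,L / cols D,ℓ,i,ΔT,X1,X2,X3,X4:
  Θ: [ 0  0  0  1  1  1  0 -1]
  I: [ 0  0  1  0 -2 -2 -3 -2]
  L: [ 1  1  0  0 -2  3  0  2]
RREF → pivots at {D,i,ΔT} ⇒ r = 3

3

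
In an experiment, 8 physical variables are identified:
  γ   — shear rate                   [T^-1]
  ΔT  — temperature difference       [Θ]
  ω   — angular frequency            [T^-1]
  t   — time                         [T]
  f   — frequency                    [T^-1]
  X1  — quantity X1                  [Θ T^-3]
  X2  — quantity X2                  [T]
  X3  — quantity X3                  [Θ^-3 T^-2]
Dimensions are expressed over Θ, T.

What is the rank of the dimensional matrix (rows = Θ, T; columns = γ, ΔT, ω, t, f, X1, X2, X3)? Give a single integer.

Write exponents as rows Θ,T / cols γ,ΔT,ω,t,f,X1,X2,X3:
  Θ: [ 0  1  0  0  0  1  0 -3]
  T: [-1  0 -1  1 -1 -3  1 -2]
Row reduction gives pivot columns γ,ΔT; rank = 2

2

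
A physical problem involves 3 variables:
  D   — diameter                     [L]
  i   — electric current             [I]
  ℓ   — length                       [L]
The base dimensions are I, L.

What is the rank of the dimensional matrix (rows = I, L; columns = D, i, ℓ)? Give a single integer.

2

Exponent matrix [I,L] × [D,i,ℓ]:
  I: [ 0  1  0]
  L: [ 1  0  1]
Row reduction gives pivot columns D,i; rank = 2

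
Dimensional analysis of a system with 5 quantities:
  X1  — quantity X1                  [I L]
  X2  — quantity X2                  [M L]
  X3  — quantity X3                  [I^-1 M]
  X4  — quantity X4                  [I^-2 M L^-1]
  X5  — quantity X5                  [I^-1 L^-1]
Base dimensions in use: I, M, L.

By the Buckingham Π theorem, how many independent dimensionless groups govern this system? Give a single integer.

Write exponents as rows I,M,L / cols X1,X2,X3,X4,X5:
  I: [ 1  0 -1 -2 -1]
  M: [ 0  1  1  1  0]
  L: [ 1  1  0 -1 -1]
Echelon form has 2 nonzero rows (pivots: X1,X2)
Π count = n − r = 5 − 2 = 3

3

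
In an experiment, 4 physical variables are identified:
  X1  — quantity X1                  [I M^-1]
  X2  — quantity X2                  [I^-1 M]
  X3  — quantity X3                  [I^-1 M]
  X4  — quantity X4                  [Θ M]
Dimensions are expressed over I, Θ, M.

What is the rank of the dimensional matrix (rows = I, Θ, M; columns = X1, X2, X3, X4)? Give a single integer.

2

Write exponents as rows I,Θ,M / cols X1,X2,X3,X4:
  I: [ 1 -1 -1  0]
  Θ: [ 0  0  0  1]
  M: [-1  1  1  1]
Row reduction gives pivot columns X1,X4; rank = 2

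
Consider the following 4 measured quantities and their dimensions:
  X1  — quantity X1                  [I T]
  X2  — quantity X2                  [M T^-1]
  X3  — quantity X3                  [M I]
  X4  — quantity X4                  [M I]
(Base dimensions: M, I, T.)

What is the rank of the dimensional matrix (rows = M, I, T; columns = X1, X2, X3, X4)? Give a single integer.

Dimensional matrix (M×I×T by X1×X2×X3×X4):
  M: [ 0  1  1  1]
  I: [ 1  0  1  1]
  T: [ 1 -1  0  0]
Echelon form has 2 nonzero rows (pivots: X1,X2)

2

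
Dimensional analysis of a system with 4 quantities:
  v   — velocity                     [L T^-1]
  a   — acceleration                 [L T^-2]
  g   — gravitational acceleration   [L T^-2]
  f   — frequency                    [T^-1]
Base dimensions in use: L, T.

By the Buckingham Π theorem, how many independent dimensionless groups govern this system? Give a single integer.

2

Dimensional matrix (L×T by v×a×g×f):
  L: [ 1  1  1  0]
  T: [-1 -2 -2 -1]
Echelon form has 2 nonzero rows (pivots: v,a)
Π count = n − r = 4 − 2 = 2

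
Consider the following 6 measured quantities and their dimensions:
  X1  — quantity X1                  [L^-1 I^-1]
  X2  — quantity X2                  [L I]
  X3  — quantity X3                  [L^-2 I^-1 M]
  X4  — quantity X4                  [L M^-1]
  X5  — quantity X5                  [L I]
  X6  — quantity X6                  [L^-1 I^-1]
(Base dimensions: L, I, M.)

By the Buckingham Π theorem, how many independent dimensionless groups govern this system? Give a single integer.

4

Exponent matrix [L,I,M] × [X1,X2,X3,X4,X5,X6]:
  L: [-1  1 -2  1  1 -1]
  I: [-1  1 -1  0  1 -1]
  M: [ 0  0  1 -1  0  0]
RREF → pivots at {X1,X3} ⇒ r = 2
Π count = n − r = 6 − 2 = 4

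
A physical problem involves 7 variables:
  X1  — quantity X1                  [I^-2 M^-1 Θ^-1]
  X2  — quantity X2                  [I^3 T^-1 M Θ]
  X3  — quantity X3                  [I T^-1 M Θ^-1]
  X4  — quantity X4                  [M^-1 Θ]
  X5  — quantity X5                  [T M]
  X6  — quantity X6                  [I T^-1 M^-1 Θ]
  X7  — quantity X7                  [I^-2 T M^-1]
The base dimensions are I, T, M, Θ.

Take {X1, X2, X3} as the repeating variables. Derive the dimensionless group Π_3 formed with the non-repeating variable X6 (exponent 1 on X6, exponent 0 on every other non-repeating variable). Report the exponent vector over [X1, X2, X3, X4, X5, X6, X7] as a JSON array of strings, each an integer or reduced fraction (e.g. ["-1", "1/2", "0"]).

Exponent matrix [I,T,M,Θ] × [X1,X2,X3,X4,X5,X6,X7]:
  I: [-2  3  1  0  0  1 -2]
  T: [ 0 -1 -1  0  1 -1  1]
  M: [-1  1  1 -1  1 -1 -1]
  Θ: [-1  1 -1  1  0  1  0]
Row reduction gives pivot columns X1,X2,X3; rank = 3
Repeat: X1,X2,X3; free: X4,X5,X6,X7
RREF:
  r0: [   1    0    0    1   -2    2    0]
  r1: [   0    1    0    1 -3/2    2 -1/2]
  r2: [   0    0    1   -1  1/2   -1 -1/2]
  r3: [   0    0    0    0    0    0    0]
Fix exponent of X6 at 1, X4 at 0, X5 at 0, X7 at 0; solve each RREF row for its pivot's exponent:
  r0: exp(X1) + (2)·1 = 0 ⇒ exp(X1) = -2
  r1: exp(X2) + (2)·1 = 0 ⇒ exp(X2) = -2
  r2: exp(X3) + (-1)·1 = 0 ⇒ exp(X3) = 1
Π_3 = X1^-2 · X2^-2 · X3 · X6

["-2", "-2", "1", "0", "0", "1", "0"]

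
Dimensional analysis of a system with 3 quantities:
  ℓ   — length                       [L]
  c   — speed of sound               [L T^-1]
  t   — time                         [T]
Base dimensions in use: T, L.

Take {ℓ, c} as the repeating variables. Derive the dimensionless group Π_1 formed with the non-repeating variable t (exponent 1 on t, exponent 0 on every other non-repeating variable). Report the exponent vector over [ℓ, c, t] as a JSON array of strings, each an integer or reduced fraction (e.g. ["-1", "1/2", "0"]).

["-1", "1", "1"]

Exponent matrix [T,L] × [ℓ,c,t]:
  T: [ 0 -1  1]
  L: [ 1  1  0]
Echelon form has 2 nonzero rows (pivots: ℓ,c)
Repeat: ℓ,c; free: t
RREF:
  r0: [   1    0    1]
  r1: [   0    1   -1]
Fix exponent of t at 1; solve each RREF row for its pivot's exponent:
  r0: exp(ℓ) + (1)·1 = 0 ⇒ exp(ℓ) = -1
  r1: exp(c) + (-1)·1 = 0 ⇒ exp(c) = 1
Π_1 = ℓ^-1 · c · t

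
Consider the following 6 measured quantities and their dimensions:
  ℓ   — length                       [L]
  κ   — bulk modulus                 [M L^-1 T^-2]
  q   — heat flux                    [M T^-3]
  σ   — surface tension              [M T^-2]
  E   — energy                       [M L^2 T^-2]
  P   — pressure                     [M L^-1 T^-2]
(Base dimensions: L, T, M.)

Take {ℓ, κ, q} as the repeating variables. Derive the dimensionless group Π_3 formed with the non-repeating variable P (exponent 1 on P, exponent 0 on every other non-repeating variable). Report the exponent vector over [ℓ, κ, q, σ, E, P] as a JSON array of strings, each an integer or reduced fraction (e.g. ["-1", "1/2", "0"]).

["0", "-1", "0", "0", "0", "1"]

Exponent matrix [L,T,M] × [ℓ,κ,q,σ,E,P]:
  L: [ 1 -1  0  0  2 -1]
  T: [ 0 -2 -3 -2 -2 -2]
  M: [ 0  1  1  1  1  1]
RREF → pivots at {ℓ,κ,q} ⇒ r = 3
Pivot set = {ℓ,κ,q}, free = {σ,E,P}
RREF:
  r0: [   1    0    0    1    3    0]
  r1: [   0    1    0    1    1    1]
  r2: [   0    0    1    0    0    0]
Fix exponent of P at 1, σ at 0, E at 0; solve each RREF row for its pivot's exponent:
  r0: exp(ℓ) + (0)·1 = 0 ⇒ exp(ℓ) = 0
  r1: exp(κ) + (1)·1 = 0 ⇒ exp(κ) = -1
  r2: exp(q) + (0)·1 = 0 ⇒ exp(q) = 0
Π_3 = κ^-1 · P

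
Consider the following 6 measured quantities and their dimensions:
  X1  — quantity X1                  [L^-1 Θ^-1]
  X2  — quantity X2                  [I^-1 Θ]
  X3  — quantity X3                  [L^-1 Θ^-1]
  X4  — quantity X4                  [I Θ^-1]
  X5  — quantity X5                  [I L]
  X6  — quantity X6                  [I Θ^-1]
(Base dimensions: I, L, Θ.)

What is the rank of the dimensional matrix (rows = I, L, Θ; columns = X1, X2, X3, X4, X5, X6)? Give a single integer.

2

Exponent matrix [I,L,Θ] × [X1,X2,X3,X4,X5,X6]:
  I: [ 0 -1  0  1  1  1]
  L: [-1  0 -1  0  1  0]
  Θ: [-1  1 -1 -1  0 -1]
RREF → pivots at {X1,X2} ⇒ r = 2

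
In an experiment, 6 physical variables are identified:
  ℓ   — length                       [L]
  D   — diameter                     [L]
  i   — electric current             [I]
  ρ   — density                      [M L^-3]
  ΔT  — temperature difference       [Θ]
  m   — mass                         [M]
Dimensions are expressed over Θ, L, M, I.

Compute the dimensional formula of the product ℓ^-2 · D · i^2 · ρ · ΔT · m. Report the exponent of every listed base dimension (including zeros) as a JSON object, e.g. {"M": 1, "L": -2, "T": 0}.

{"Θ": 1, "L": -4, "M": 2, "I": 2}

Exponent matrix [Θ,L,M,I] × [ℓ,D,i,ρ,ΔT,m]:
  Θ: [ 0  0  0  0  1  0]
  L: [ 1  1  0 -3  0  0]
  M: [ 0  0  0  1  0  1]
  I: [ 0  0  1  0  0  0]
  [Θ]: (-2)·0+(1)·0+(2)·0+(1)·0+(1)·1+(1)·0 = 1
  [L]: (-2)·1+(1)·1+(2)·0+(1)·-3+(1)·0+(1)·0 = -4
  [M]: (-2)·0+(1)·0+(2)·0+(1)·1+(1)·0+(1)·1 = 2
  [I]: (-2)·0+(1)·0+(2)·1+(1)·0+(1)·0+(1)·0 = 2
⇒ Θ L^-4 M^2 I^2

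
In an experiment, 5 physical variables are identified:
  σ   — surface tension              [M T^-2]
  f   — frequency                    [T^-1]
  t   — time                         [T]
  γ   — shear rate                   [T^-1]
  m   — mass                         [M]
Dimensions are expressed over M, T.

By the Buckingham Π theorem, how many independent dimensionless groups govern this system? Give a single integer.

Write exponents as rows M,T / cols σ,f,t,γ,m:
  M: [ 1  0  0  0  1]
  T: [-2 -1  1 -1  0]
Row reduction gives pivot columns σ,f; rank = 2
5 vars − rank 2 = 3 Π groups

3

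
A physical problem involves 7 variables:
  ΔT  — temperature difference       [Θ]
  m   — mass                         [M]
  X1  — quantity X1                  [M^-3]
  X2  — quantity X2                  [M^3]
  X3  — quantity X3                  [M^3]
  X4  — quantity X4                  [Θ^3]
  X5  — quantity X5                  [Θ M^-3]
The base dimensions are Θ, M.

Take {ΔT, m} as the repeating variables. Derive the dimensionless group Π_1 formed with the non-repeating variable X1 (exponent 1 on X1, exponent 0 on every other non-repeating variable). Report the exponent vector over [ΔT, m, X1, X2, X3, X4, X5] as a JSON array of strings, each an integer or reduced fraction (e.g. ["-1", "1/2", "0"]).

Dimensional matrix (Θ×M by ΔT×m×X1×X2×X3×X4×X5):
  Θ: [ 1  0  0  0  0  3  1]
  M: [ 0  1 -3  3  3  0 -3]
Row reduction gives pivot columns ΔT,m; rank = 2
Pivot set = {ΔT,m}, free = {X1,X2,X3,X4,X5}
RREF:
  r0: [   1    0    0    0    0    3    1]
  r1: [   0    1   -3    3    3    0   -3]
Fix exponent of X1 at 1, X2 at 0, X3 at 0, X4 at 0, X5 at 0; solve each RREF row for its pivot's exponent:
  r0: exp(ΔT) + (0)·1 = 0 ⇒ exp(ΔT) = 0
  r1: exp(m) + (-3)·1 = 0 ⇒ exp(m) = 3
Π_1 = m^3 · X1

["0", "3", "1", "0", "0", "0", "0"]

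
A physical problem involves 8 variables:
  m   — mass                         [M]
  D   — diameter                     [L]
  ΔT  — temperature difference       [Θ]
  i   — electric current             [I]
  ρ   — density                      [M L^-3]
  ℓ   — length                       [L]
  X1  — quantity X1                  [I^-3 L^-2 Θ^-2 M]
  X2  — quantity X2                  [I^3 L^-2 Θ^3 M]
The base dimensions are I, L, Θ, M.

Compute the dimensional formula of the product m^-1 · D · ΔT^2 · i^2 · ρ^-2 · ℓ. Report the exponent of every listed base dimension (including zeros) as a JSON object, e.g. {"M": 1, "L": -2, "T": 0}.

{"I": 2, "L": 8, "Θ": 2, "M": -3}

Dimensional matrix (I×L×Θ×M by m×D×ΔT×i×ρ×ℓ×X1×X2):
  I: [ 0  0  0  1  0  0 -3  3]
  L: [ 0  1  0  0 -3  1 -2 -2]
  Θ: [ 0  0  1  0  0  0 -2  3]
  M: [ 1  0  0  0  1  0  1  1]
  [I]: (-1)·0+(1)·0+(2)·0+(2)·1+(-2)·0+(1)·0 = 2
  [L]: (-1)·0+(1)·1+(2)·0+(2)·0+(-2)·-3+(1)·1 = 8
  [Θ]: (-1)·0+(1)·0+(2)·1+(2)·0+(-2)·0+(1)·0 = 2
  [M]: (-1)·1+(1)·0+(2)·0+(2)·0+(-2)·1+(1)·0 = -3
⇒ I^2 L^8 Θ^2 M^-3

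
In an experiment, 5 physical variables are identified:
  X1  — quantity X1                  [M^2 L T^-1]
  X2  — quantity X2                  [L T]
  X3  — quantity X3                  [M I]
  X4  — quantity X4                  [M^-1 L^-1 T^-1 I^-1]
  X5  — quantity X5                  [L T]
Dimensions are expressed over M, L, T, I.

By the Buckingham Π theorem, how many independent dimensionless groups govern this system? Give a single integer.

Exponent matrix [M,L,T,I] × [X1,X2,X3,X4,X5]:
  M: [ 2  0  1 -1  0]
  L: [ 1  1  0 -1  1]
  T: [-1  1  0 -1  1]
  I: [ 0  0  1 -1  0]
Row reduction gives pivot columns X1,X2,X3; rank = 3
5 vars − rank 3 = 2 Π groups

2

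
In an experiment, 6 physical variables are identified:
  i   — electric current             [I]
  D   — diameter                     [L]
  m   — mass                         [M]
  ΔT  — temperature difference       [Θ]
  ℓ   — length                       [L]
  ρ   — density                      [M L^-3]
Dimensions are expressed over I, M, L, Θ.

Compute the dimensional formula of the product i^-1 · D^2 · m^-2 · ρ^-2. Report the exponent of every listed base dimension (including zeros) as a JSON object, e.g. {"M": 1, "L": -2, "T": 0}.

Dimensional matrix (I×M×L×Θ by i×D×m×ΔT×ℓ×ρ):
  I: [ 1  0  0  0  0  0]
  M: [ 0  0  1  0  0  1]
  L: [ 0  1  0  0  1 -3]
  Θ: [ 0  0  0  1  0  0]
  [I]: (-1)·1+(2)·0+(-2)·0+(-2)·0 = -1
  [M]: (-1)·0+(2)·0+(-2)·1+(-2)·1 = -4
  [L]: (-1)·0+(2)·1+(-2)·0+(-2)·-3 = 8
  [Θ]: (-1)·0+(2)·0+(-2)·0+(-2)·0 = 0
⇒ I^-1 M^-4 L^8

{"I": -1, "M": -4, "L": 8, "Θ": 0}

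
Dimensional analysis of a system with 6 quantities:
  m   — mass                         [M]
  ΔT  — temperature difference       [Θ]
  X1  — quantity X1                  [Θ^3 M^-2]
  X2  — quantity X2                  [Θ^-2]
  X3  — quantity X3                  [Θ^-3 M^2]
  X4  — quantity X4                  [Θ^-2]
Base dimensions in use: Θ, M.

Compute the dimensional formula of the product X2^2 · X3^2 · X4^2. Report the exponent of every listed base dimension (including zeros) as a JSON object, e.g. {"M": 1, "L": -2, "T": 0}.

{"Θ": -14, "M": 4}

Exponent matrix [Θ,M] × [m,ΔT,X1,X2,X3,X4]:
  Θ: [ 0  1  3 -2 -3 -2]
  M: [ 1  0 -2  0  2  0]
  [Θ]: (2)·-2+(2)·-3+(2)·-2 = -14
  [M]: (2)·0+(2)·2+(2)·0 = 4
⇒ Θ^-14 M^4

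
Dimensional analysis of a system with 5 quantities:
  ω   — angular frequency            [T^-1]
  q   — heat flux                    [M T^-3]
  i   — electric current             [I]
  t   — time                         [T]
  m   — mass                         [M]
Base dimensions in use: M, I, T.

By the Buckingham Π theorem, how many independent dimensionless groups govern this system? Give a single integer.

Write exponents as rows M,I,T / cols ω,q,i,t,m:
  M: [ 0  1  0  0  1]
  I: [ 0  0  1  0  0]
  T: [-1 -3  0  1  0]
RREF → pivots at {ω,q,i} ⇒ r = 3
n=5, r=3 ⇒ 2 dimensionless groups

2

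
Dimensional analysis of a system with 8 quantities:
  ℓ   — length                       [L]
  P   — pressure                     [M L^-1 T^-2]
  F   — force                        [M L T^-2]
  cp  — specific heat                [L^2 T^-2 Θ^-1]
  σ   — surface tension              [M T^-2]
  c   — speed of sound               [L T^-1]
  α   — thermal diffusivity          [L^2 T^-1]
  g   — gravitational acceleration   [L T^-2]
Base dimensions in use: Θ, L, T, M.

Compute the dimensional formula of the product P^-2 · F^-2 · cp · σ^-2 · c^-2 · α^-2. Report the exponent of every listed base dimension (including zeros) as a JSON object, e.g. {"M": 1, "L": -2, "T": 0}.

{"Θ": -1, "L": -4, "T": 14, "M": -6}

Dimensional matrix (Θ×L×T×M by ℓ×P×F×cp×σ×c×α×g):
  Θ: [ 0  0  0 -1  0  0  0  0]
  L: [ 1 -1  1  2  0  1  2  1]
  T: [ 0 -2 -2 -2 -2 -1 -1 -2]
  M: [ 0  1  1  0  1  0  0  0]
  [Θ]: (-2)·0+(-2)·0+(1)·-1+(-2)·0+(-2)·0+(-2)·0 = -1
  [L]: (-2)·-1+(-2)·1+(1)·2+(-2)·0+(-2)·1+(-2)·2 = -4
  [T]: (-2)·-2+(-2)·-2+(1)·-2+(-2)·-2+(-2)·-1+(-2)·-1 = 14
  [M]: (-2)·1+(-2)·1+(1)·0+(-2)·1+(-2)·0+(-2)·0 = -6
⇒ Θ^-1 L^-4 T^14 M^-6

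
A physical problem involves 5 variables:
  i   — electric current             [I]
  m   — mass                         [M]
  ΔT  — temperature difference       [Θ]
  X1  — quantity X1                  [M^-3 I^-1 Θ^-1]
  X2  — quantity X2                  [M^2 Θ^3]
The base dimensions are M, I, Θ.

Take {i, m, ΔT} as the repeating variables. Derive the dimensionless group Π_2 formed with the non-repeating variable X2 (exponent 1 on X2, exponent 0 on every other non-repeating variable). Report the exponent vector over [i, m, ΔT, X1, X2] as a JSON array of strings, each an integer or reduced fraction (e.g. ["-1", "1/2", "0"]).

Write exponents as rows M,I,Θ / cols i,m,ΔT,X1,X2:
  M: [ 0  1  0 -3  2]
  I: [ 1  0  0 -1  0]
  Θ: [ 0  0  1 -1  3]
Echelon form has 3 nonzero rows (pivots: i,m,ΔT)
Repeat: i,m,ΔT; free: X1,X2
RREF:
  r0: [   1    0    0   -1    0]
  r1: [   0    1    0   -3    2]
  r2: [   0    0    1   -1    3]
Fix exponent of X2 at 1, X1 at 0; solve each RREF row for its pivot's exponent:
  r0: exp(i) + (0)·1 = 0 ⇒ exp(i) = 0
  r1: exp(m) + (2)·1 = 0 ⇒ exp(m) = -2
  r2: exp(ΔT) + (3)·1 = 0 ⇒ exp(ΔT) = -3
Π_2 = m^-2 · ΔT^-3 · X2

["0", "-2", "-3", "0", "1"]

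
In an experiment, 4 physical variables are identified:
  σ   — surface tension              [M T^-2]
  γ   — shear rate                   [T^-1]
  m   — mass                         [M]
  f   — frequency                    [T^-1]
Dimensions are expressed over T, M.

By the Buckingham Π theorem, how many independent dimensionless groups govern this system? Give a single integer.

2

Exponent matrix [T,M] × [σ,γ,m,f]:
  T: [-2 -1  0 -1]
  M: [ 1  0  1  0]
Echelon form has 2 nonzero rows (pivots: σ,γ)
4 vars − rank 2 = 2 Π groups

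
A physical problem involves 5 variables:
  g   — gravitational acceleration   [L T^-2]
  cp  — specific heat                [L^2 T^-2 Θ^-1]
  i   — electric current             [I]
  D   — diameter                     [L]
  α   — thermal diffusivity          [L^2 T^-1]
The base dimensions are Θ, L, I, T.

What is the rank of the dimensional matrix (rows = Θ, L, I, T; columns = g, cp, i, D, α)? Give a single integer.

4

Dimensional matrix (Θ×L×I×T by g×cp×i×D×α):
  Θ: [ 0 -1  0  0  0]
  L: [ 1  2  0  1  2]
  I: [ 0  0  1  0  0]
  T: [-2 -2  0  0 -1]
RREF → pivots at {g,cp,i,D} ⇒ r = 4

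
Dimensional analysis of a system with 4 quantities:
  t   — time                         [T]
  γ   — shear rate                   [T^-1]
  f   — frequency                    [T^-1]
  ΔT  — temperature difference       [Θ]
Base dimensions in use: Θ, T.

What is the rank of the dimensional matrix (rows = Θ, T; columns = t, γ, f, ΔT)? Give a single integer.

Write exponents as rows Θ,T / cols t,γ,f,ΔT:
  Θ: [ 0  0  0  1]
  T: [ 1 -1 -1  0]
Row reduction gives pivot columns t,ΔT; rank = 2

2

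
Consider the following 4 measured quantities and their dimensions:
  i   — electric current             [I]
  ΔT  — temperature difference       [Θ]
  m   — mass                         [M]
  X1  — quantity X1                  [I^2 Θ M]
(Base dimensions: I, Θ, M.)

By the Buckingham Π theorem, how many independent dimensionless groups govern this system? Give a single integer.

Exponent matrix [I,Θ,M] × [i,ΔT,m,X1]:
  I: [ 1  0  0  2]
  Θ: [ 0  1  0  1]
  M: [ 0  0  1  1]
Echelon form has 3 nonzero rows (pivots: i,ΔT,m)
4 vars − rank 3 = 1 Π group

1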